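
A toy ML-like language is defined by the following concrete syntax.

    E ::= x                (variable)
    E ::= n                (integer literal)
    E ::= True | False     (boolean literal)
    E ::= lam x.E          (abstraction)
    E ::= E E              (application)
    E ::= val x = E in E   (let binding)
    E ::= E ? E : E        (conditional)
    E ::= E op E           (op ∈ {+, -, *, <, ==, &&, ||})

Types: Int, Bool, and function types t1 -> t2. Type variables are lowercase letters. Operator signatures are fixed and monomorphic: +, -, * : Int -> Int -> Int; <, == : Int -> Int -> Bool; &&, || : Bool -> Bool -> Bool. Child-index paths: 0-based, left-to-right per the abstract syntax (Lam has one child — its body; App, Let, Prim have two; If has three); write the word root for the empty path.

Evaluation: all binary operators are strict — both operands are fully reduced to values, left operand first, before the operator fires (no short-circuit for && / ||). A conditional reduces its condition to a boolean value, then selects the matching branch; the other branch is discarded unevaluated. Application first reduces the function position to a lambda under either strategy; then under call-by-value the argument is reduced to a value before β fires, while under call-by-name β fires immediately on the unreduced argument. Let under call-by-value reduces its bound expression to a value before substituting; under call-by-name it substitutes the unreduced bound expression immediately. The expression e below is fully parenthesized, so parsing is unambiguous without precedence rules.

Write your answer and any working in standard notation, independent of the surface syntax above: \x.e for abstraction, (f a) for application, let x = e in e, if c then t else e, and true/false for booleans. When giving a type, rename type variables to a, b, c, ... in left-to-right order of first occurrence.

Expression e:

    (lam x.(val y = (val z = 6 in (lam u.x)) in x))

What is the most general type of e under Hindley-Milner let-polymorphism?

Answer: a -> a

Trace:
let z : Int
x : a
\u._ : b -> a
let y : forall. b -> a
x : a
\x._ : a -> a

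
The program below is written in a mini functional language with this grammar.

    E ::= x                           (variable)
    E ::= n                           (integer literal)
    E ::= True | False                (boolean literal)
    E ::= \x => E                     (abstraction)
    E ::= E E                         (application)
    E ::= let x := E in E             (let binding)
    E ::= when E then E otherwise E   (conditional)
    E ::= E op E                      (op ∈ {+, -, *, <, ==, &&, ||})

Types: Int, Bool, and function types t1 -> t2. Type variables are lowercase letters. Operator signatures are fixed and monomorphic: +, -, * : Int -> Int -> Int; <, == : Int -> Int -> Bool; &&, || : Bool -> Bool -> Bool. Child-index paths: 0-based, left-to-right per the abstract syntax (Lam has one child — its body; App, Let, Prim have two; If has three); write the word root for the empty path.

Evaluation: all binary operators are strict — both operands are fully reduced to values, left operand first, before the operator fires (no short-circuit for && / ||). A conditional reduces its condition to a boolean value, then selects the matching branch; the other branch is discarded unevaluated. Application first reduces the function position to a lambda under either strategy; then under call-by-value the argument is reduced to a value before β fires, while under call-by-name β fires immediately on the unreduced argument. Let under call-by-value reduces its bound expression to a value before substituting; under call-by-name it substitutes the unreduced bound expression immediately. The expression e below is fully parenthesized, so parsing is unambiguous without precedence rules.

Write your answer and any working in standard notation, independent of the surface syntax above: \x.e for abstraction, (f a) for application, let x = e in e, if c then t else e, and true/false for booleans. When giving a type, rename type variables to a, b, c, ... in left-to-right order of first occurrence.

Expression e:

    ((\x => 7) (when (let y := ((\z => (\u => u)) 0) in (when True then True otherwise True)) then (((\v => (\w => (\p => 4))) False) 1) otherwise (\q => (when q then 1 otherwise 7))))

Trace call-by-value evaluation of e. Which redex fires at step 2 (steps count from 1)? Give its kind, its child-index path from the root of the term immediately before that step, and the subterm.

Trace:
step 0: ((\x.7) (if (let y = ((\z.(\u.u)) 0) in (if true then true else true)) then (((\v.(\w.(\p.4))) false) 1) else (\q.(if q then 1 else 7))))
step 1: [beta@1.0.0] ((\x.7) (if (let y = (\u.u) in (if true then true else true)) then (((\v.(\w.(\p.4))) false) 1) else (\q.(if q then 1 else 7))))
step 2: [let@1.0] ((\x.7) (if (if true then true else true) then (((\v.(\w.(\p.4))) false) 1) else (\q.(if q then 1 else 7))))

Answer: let at 1.0 : (let y = (\u.u) in (if true then true else true))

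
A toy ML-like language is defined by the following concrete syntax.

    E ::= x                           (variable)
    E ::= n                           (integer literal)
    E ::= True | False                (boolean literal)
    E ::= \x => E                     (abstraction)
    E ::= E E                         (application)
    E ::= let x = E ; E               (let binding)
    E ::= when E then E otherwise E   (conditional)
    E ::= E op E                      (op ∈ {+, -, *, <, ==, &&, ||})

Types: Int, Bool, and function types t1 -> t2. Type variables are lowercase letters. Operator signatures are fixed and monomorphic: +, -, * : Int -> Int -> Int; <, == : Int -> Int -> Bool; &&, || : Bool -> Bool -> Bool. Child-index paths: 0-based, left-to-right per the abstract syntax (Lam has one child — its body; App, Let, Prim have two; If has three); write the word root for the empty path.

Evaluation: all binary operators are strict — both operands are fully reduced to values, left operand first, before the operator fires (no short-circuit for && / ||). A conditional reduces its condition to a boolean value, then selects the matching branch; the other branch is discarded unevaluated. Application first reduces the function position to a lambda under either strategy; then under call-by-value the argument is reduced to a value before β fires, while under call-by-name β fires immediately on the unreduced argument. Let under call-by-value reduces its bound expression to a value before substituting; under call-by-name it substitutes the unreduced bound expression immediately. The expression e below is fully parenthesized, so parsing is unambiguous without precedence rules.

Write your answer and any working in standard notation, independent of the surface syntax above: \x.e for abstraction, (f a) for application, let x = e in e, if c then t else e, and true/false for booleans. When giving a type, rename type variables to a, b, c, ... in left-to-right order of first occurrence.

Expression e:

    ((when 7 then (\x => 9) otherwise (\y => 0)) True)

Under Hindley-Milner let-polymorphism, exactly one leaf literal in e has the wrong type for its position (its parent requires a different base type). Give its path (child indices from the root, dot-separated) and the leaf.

Trace:
  unify Int ~ Bool
  FAIL: mismatch Int ~ Bool

Answer: 0.0 : 7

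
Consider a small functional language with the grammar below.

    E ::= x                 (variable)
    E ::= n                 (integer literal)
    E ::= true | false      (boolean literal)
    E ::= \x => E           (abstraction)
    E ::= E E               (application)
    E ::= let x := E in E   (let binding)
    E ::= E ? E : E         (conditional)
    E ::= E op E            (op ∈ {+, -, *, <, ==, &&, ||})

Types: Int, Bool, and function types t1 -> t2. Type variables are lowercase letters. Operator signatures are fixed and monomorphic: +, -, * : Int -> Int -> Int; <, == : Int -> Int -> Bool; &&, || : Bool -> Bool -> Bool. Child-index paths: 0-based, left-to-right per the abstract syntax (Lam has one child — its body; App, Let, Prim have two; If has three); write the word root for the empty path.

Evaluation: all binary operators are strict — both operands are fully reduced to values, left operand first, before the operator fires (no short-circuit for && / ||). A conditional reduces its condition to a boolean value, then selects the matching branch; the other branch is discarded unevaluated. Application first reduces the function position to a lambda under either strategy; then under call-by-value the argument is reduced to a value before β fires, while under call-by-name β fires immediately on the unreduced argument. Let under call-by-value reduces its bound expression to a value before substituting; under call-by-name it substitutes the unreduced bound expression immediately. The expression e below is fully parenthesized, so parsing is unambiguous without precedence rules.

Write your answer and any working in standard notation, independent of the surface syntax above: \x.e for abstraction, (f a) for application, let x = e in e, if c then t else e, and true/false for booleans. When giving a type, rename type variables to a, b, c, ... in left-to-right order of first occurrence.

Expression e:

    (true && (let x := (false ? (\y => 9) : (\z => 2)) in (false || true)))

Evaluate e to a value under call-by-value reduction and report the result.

Trace:
step 0: (true && (let x = (if false then (\y.9) else (\z.2)) in (false || true)))
step 1: [if@1.0] (true && (let x = (\z.2) in (false || true)))
step 2: [let@1] (true && (false || true))
step 3: [delta@1] (true && true)
step 4: [delta@root] true

Answer: true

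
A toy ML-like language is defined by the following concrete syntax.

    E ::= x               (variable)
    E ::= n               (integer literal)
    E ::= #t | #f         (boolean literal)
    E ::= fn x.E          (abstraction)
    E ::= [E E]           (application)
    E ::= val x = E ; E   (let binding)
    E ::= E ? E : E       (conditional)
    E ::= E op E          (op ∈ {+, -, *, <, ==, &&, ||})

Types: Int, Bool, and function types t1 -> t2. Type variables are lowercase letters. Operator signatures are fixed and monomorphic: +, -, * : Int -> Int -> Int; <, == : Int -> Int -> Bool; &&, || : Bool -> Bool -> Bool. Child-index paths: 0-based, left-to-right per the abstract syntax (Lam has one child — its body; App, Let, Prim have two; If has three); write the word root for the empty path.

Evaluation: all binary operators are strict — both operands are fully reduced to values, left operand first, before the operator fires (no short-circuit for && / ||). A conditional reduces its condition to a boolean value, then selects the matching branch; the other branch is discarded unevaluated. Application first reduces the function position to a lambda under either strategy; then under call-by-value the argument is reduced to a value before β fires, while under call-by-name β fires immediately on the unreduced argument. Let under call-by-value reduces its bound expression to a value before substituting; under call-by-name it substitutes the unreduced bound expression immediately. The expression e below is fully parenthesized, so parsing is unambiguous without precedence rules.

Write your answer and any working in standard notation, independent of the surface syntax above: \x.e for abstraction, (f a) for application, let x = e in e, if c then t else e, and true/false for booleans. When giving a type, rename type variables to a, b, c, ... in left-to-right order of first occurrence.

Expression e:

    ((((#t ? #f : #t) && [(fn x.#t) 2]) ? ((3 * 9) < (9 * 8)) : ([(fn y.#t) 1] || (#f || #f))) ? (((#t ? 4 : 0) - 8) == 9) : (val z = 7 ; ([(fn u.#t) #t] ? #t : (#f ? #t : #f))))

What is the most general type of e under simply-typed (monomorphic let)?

Answer: Bool

Trace:
  unify Bool ~ Bool
  unify Bool ~ Bool
  unify Bool ~ Bool
\x._ : a -> Bool
  unify a -> Bool ~ Int -> b
  unify a ~ Int
  unify Bool ~ b
_ _ : Bool
  unify Bool ~ Bool
  unify Bool ~ Bool
  unify Int ~ Int
  unify Int ~ Int
  unify Int ~ Int
  unify Int ~ Int
  unify Int ~ Int
  unify Int ~ Int
\y._ : c -> Bool
  unify c -> Bool ~ Int -> d
  unify c ~ Int
  unify Bool ~ d
_ _ : Bool
  unify Bool ~ Bool
  unify Bool ~ Bool
  unify Bool ~ Bool
  unify Bool ~ Bool
  unify Bool ~ Bool
  unify Bool ~ Bool
  unify Bool ~ Bool
  unify Int ~ Int
  unify Int ~ Int
  unify Int ~ Int
  unify Int ~ Int
  unify Int ~ Int
let z : Int
\u._ : e -> Bool
  unify e -> Bool ~ Bool -> f
  unify e ~ Bool
  unify Bool ~ f
_ _ : Bool
  unify Bool ~ Bool
  unify Bool ~ Bool
  unify Bool ~ Bool
  unify Bool ~ Bool
  unify Bool ~ Bool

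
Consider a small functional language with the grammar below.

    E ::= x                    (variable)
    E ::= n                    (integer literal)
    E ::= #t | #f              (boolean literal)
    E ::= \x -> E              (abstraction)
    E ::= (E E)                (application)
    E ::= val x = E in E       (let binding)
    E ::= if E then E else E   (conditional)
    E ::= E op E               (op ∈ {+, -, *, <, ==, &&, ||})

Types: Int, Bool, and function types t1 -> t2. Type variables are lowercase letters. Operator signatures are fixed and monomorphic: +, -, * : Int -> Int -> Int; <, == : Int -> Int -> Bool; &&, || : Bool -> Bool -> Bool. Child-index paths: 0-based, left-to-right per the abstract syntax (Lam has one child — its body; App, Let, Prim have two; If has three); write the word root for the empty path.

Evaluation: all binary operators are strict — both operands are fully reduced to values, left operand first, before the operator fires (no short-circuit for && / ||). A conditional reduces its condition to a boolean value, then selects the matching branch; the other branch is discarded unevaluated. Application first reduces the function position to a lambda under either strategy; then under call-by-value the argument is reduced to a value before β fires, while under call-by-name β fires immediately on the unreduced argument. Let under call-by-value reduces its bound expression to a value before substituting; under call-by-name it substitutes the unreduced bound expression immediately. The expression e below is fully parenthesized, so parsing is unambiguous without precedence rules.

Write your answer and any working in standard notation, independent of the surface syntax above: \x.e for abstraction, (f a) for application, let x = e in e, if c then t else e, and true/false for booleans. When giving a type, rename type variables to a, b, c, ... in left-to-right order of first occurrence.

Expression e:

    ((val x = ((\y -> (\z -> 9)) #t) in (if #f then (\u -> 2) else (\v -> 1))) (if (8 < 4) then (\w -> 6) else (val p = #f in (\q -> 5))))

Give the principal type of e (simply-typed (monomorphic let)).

Answer: Int

Working:
\z._ : b -> Int
\y._ : a -> b -> Int
  unify a -> b -> Int ~ Bool -> c
  unify a ~ Bool
  unify b -> Int ~ c
_ _ : b -> Int
let x : b -> Int
  unify Bool ~ Bool
\u._ : d -> Int
\v._ : e -> Int
  unify d -> Int ~ e -> Int
  unify d ~ e
  unify Int ~ Int
  unify Int ~ Int
  unify Int ~ Int
  unify Bool ~ Bool
\w._ : f -> Int
let p : Bool
\q._ : g -> Int
  unify f -> Int ~ g -> Int
  unify f ~ g
  unify Int ~ Int
  unify e -> Int ~ (g -> Int) -> h
  unify e ~ g -> Int
  unify Int ~ h
_ _ : Int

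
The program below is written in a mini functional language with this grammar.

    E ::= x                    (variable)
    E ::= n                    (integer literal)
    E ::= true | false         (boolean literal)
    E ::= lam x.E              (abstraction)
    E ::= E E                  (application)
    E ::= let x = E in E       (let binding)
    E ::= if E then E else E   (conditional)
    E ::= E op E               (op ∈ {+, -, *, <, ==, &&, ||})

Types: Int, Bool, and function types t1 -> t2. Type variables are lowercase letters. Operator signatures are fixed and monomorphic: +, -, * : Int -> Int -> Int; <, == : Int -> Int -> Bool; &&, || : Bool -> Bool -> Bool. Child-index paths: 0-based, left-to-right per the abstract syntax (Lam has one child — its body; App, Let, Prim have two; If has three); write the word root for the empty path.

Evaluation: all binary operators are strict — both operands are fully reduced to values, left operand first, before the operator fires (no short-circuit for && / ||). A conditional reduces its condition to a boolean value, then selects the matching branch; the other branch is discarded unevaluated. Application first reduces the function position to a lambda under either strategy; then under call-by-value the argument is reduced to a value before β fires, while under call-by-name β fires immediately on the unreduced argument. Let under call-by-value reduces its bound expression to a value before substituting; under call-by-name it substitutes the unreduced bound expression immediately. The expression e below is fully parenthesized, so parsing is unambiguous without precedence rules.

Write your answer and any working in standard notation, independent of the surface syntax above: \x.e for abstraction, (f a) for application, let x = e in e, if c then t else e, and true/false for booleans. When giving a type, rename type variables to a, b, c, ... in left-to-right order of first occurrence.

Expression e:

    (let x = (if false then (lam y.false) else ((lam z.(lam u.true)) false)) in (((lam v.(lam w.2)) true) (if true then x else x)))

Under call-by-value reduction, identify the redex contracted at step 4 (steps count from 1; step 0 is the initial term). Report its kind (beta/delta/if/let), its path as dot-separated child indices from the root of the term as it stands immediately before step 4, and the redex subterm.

Answer: beta at 0 : ((\v.(\w.2)) true)

Working:
step 0: (let x = (if false then (\y.false) else ((\z.(\u.true)) false)) in (((\v.(\w.2)) true) (if true then x else x)))
step 1: [if@0] (let x = ((\z.(\u.true)) false) in (((\v.(\w.2)) true) (if true then x else x)))
step 2: [beta@0] (let x = (\u.true) in (((\v.(\w.2)) true) (if true then x else x)))
step 3: [let@root] (((\v.(\w.2)) true) (if true then (\u.true) else (\u.true)))
step 4: [beta@0] ((\w.2) (if true then (\u.true) else (\u.true)))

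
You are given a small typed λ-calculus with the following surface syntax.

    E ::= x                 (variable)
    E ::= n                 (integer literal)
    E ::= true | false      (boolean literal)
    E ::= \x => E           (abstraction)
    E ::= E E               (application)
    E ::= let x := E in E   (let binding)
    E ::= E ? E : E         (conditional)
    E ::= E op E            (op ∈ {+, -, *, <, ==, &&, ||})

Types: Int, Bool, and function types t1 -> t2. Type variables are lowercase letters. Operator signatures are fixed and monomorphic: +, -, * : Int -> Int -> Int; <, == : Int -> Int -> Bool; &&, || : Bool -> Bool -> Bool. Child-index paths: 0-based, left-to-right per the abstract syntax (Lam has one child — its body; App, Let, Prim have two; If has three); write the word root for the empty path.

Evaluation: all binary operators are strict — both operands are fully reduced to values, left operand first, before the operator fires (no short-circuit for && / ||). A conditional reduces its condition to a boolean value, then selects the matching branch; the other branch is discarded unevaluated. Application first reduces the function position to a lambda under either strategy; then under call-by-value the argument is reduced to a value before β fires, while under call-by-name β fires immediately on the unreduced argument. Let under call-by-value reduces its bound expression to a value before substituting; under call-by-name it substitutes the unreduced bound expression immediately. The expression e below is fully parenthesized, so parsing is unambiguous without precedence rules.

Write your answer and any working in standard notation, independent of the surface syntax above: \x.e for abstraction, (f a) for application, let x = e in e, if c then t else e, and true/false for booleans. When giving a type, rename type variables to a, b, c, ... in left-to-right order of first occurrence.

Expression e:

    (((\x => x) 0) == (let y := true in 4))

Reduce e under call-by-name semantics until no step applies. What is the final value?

Trace:
step 0: (((\x.x) 0) == (let y = true in 4))
step 1: [beta@0] (0 == (let y = true in 4))
step 2: [let@1] (0 == 4)
step 3: [delta@root] false

Answer: false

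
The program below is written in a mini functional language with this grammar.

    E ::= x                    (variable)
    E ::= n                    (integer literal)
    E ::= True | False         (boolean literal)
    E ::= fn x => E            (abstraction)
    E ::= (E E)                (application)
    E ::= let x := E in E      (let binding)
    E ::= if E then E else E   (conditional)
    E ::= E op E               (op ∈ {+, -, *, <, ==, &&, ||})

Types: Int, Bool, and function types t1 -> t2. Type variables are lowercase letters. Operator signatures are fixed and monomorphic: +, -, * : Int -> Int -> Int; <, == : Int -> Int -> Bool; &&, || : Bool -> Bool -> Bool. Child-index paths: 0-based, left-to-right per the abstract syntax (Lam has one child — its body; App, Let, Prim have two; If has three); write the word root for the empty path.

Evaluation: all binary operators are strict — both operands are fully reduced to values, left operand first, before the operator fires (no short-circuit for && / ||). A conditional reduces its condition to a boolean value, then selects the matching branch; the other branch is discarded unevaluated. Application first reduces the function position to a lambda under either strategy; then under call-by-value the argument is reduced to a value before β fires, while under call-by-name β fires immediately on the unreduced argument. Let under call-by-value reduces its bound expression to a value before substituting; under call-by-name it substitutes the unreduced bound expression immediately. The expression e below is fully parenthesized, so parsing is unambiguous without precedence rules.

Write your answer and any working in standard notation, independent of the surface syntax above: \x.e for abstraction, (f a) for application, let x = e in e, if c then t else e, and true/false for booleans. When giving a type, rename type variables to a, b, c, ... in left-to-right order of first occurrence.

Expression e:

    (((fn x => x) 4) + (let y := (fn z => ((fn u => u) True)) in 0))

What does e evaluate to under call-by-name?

Answer: 4

Trace:
step 0: (((\x.x) 4) + (let y = (\z.((\u.u) true)) in 0))
step 1: [beta@0] (4 + (let y = (\z.((\u.u) true)) in 0))
step 2: [let@1] (4 + 0)
step 3: [delta@root] 4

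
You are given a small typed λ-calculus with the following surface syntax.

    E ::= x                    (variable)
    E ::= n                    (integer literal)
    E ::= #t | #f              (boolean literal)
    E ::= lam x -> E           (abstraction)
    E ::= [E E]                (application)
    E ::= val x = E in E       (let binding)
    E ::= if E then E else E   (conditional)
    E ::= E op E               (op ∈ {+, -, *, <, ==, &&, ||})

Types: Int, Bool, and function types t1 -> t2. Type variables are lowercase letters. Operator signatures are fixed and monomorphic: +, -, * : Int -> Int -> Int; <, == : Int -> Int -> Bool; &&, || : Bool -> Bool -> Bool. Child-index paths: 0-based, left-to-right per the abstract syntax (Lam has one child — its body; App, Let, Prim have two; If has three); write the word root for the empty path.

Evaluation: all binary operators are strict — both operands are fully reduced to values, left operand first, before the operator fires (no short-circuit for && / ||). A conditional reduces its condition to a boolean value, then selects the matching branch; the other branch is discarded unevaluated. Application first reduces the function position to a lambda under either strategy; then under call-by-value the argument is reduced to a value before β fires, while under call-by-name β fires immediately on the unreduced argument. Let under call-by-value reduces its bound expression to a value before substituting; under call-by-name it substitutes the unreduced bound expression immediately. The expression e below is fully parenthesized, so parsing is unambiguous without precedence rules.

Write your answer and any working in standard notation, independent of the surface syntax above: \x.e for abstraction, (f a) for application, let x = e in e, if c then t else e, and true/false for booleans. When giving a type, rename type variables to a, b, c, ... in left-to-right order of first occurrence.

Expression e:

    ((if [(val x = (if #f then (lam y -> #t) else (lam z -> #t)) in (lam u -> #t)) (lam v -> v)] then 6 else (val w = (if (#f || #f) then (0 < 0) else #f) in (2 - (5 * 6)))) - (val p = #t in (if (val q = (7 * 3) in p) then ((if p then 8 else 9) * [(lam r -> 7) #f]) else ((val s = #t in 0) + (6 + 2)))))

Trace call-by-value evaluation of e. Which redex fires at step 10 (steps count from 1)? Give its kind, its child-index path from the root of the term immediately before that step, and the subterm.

Trace:
step 0: ((if ((let x = (if false then (\y.true) else (\z.true)) in (\u.true)) (\v.v)) then 6 else (let w = (if (false || false) then (0 < 0) else false) in (2 - (5 * 6)))) - (let p = true in (if (let q = (7 * 3) in p) then ((if p then 8 else 9) * ((\r.7) false)) else ((let s = true in 0) + (6 + 2)))))
step 1: [if@0.0.0.0] ((if ((let x = (\z.true) in (\u.true)) (\v.v)) then 6 else (let w = (if (false || false) then (0 < 0) else false) in (2 - (5 * 6)))) - (let p = true in (if (let q = (7 * 3) in p) then ((if p then 8 else 9) * ((\r.7) false)) else ((let s = true in 0) + (6 + 2)))))
step 2: [let@0.0.0] ((if ((\u.true) (\v.v)) then 6 else (let w = (if (false || false) then (0 < 0) else false) in (2 - (5 * 6)))) - (let p = true in (if (let q = (7 * 3) in p) then ((if p then 8 else 9) * ((\r.7) false)) else ((let s = true in 0) + (6 + 2)))))
step 3: [beta@0.0] ((if true then 6 else (let w = (if (false || false) then (0 < 0) else false) in (2 - (5 * 6)))) - (let p = true in (if (let q = (7 * 3) in p) then ((if p then 8 else 9) * ((\r.7) false)) else ((let s = true in 0) + (6 + 2)))))
step 4: [if@0] (6 - (let p = true in (if (let q = (7 * 3) in p) then ((if p then 8 else 9) * ((\r.7) false)) else ((let s = true in 0) + (6 + 2)))))
step 5: [let@1] (6 - (if (let q = (7 * 3) in true) then ((if true then 8 else 9) * ((\r.7) false)) else ((let s = true in 0) + (6 + 2))))
step 6: [delta@1.0.0] (6 - (if (let q = 21 in true) then ((if true then 8 else 9) * ((\r.7) false)) else ((let s = true in 0) + (6 + 2))))
step 7: [let@1.0] (6 - (if true then ((if true then 8 else 9) * ((\r.7) false)) else ((let s = true in 0) + (6 + 2))))
step 8: [if@1] (6 - ((if true then 8 else 9) * ((\r.7) false)))
step 9: [if@1.0] (6 - (8 * ((\r.7) false)))
step 10: [beta@1.1] (6 - (8 * 7))

Answer: beta at 1.1 : ((\r.7) false)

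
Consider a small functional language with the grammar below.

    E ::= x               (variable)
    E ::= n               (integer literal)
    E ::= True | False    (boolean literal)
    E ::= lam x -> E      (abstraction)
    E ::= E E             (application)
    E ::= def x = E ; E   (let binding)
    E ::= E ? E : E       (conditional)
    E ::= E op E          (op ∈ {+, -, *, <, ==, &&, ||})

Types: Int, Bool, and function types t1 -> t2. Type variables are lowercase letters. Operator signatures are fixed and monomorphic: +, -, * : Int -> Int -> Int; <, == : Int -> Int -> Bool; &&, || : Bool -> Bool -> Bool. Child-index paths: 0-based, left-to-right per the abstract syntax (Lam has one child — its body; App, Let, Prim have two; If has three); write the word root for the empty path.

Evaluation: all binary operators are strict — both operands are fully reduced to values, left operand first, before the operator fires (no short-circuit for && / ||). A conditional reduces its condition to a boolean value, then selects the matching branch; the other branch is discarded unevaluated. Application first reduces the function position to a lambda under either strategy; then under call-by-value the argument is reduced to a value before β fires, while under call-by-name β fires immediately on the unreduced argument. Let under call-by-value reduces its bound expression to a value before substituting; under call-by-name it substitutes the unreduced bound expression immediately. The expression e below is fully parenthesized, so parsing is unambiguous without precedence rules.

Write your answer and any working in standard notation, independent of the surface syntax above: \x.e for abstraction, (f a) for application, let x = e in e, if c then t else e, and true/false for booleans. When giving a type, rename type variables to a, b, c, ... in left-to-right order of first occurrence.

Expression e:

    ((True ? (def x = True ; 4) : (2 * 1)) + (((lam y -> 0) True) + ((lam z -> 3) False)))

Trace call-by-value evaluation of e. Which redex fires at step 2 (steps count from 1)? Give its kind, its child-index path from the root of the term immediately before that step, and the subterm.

Answer: let at 0 : (let x = true in 4)

Derivation:
step 0: ((if true then (let x = true in 4) else (2 * 1)) + (((\y.0) true) + ((\z.3) false)))
step 1: [if@0] ((let x = true in 4) + (((\y.0) true) + ((\z.3) false)))
step 2: [let@0] (4 + (((\y.0) true) + ((\z.3) false)))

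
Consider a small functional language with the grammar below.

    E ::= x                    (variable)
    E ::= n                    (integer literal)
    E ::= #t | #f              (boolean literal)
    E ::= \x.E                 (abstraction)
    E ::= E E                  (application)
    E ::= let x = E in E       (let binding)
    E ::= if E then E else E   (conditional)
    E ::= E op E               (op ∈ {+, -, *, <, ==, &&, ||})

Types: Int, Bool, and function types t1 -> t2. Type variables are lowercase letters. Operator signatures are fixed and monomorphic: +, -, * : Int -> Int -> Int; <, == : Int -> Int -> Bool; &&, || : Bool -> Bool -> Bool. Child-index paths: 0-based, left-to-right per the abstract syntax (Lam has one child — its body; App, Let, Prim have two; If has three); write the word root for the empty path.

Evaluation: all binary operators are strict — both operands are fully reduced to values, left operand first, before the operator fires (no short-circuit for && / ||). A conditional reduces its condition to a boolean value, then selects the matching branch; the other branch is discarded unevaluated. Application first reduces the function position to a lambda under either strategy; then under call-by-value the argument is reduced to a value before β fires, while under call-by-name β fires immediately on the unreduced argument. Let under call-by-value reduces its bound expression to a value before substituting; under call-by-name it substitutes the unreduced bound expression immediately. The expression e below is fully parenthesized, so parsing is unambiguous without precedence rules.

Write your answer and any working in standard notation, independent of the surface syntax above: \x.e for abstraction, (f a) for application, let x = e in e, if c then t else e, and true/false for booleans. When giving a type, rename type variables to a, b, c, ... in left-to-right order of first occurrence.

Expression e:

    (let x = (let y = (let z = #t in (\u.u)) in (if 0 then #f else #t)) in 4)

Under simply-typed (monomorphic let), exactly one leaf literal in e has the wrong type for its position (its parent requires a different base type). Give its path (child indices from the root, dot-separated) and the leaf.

Answer: 0.1.0 : 0

Working:
let z : Bool
u : a
\u._ : a -> a
let y : a -> a
  unify Int ~ Bool
  FAIL: mismatch Int ~ Bool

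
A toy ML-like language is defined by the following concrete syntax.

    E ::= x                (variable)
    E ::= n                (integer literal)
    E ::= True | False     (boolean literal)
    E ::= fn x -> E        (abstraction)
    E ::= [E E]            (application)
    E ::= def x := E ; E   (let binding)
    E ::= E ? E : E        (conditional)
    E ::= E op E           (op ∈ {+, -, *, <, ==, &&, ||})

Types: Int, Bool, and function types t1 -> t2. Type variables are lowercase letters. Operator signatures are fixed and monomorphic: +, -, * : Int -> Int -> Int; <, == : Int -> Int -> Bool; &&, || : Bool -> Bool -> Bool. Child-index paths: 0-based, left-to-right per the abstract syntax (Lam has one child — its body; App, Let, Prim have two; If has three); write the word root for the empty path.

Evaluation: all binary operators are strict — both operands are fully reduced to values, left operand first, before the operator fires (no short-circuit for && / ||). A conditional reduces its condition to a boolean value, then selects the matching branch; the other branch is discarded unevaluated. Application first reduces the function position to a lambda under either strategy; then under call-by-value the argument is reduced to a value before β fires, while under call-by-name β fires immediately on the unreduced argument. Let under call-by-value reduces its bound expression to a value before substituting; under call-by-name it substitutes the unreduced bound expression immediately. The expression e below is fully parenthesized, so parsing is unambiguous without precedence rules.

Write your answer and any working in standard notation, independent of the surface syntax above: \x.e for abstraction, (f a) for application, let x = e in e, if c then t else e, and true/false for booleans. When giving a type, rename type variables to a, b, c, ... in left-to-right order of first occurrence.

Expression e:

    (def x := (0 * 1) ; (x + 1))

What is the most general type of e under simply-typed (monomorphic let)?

Answer: Int

Working:
  unify Int ~ Int
  unify Int ~ Int
let x : Int
x : Int
  unify Int ~ Int
  unify Int ~ Int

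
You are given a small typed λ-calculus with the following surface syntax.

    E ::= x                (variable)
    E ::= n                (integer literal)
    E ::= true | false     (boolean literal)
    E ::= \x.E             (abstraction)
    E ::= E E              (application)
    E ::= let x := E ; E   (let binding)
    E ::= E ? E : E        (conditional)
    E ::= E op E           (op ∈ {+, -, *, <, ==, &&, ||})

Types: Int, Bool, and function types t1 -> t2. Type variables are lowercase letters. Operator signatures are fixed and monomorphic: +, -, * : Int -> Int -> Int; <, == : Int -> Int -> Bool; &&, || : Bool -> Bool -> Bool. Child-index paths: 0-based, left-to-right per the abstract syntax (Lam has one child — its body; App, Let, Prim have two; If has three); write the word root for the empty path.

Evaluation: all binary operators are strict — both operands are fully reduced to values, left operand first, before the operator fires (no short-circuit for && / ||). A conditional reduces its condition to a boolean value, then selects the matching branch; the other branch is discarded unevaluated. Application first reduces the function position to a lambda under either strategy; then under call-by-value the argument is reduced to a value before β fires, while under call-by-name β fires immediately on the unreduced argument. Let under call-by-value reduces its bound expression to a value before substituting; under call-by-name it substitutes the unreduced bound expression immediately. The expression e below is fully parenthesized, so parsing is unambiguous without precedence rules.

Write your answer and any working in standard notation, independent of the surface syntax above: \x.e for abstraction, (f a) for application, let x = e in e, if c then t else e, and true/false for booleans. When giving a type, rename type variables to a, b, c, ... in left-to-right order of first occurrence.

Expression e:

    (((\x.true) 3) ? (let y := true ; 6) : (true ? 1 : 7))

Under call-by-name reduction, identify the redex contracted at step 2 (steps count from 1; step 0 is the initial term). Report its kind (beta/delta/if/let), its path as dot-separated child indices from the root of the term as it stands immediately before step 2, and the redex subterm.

Answer: if at root : (if true then (let y = true in 6) else (if true then 1 else 7))

Derivation:
step 0: (if ((\x.true) 3) then (let y = true in 6) else (if true then 1 else 7))
step 1: [beta@0] (if true then (let y = true in 6) else (if true then 1 else 7))
step 2: [if@root] (let y = true in 6)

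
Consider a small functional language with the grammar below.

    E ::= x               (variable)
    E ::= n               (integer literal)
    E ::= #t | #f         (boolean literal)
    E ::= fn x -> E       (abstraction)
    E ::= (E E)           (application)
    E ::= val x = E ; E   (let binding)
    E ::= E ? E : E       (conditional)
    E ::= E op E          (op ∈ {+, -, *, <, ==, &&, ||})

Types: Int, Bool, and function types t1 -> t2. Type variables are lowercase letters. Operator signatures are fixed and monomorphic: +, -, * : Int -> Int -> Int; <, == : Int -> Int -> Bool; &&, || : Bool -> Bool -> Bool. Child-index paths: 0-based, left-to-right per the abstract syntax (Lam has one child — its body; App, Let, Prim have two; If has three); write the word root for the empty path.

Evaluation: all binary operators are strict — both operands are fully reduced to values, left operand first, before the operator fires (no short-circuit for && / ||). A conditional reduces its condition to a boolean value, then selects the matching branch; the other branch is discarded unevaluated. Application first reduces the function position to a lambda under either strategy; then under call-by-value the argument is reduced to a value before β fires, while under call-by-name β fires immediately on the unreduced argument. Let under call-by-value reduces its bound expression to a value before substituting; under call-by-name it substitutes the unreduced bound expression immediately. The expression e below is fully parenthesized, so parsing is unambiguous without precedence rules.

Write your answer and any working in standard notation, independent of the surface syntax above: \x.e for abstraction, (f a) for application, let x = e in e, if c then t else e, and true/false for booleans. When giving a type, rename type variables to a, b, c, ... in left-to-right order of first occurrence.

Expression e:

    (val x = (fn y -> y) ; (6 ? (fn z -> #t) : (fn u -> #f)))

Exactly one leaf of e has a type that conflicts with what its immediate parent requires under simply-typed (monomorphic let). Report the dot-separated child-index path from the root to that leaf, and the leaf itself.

Answer: 1.0 : 6

Trace:
y : a
\y._ : a -> a
let x : a -> a
  unify Int ~ Bool
  FAIL: mismatch Int ~ Bool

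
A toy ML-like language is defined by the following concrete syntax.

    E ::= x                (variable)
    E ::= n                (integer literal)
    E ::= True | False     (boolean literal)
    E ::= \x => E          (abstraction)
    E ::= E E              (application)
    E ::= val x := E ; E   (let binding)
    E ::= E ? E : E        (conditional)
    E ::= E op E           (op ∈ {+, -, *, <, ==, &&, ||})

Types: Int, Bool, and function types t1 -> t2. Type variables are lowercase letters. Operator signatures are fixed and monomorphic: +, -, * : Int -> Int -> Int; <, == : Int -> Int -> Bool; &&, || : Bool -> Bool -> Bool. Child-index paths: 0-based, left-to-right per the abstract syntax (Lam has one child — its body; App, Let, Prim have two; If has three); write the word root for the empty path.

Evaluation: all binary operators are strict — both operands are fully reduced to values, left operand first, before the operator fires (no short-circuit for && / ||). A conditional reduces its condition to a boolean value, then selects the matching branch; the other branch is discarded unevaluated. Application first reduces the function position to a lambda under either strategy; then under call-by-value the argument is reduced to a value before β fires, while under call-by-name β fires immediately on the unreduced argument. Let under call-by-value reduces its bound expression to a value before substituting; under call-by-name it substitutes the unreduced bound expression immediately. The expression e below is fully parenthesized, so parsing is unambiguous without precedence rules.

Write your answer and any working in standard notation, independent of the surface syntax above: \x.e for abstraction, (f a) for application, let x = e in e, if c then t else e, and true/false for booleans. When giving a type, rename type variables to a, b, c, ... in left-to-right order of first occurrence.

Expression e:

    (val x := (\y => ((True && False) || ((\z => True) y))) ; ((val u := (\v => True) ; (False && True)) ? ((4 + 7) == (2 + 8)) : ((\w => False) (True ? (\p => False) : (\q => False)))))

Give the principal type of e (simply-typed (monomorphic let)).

Answer: Bool

Trace:
  unify Bool ~ Bool
  unify Bool ~ Bool
  unify Bool ~ Bool
\z._ : b -> Bool
y : a
  unify b -> Bool ~ a -> c
  unify b ~ a
  unify Bool ~ c
_ _ : Bool
  unify Bool ~ Bool
\y._ : a -> Bool
let x : a -> Bool
\v._ : d -> Bool
let u : d -> Bool
  unify Bool ~ Bool
  unify Bool ~ Bool
  unify Bool ~ Bool
  unify Int ~ Int
  unify Int ~ Int
  unify Int ~ Int
  unify Int ~ Int
  unify Int ~ Int
  unify Int ~ Int
\w._ : e -> Bool
  unify Bool ~ Bool
\p._ : f -> Bool
\q._ : g -> Bool
  unify f -> Bool ~ g -> Bool
  unify f ~ g
  unify Bool ~ Bool
  unify e -> Bool ~ (g -> Bool) -> h
  unify e ~ g -> Bool
  unify Bool ~ h
_ _ : Bool
  unify Bool ~ Bool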